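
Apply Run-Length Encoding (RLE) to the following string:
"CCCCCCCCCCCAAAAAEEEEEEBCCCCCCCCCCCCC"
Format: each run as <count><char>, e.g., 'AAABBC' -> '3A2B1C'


Scanning runs left to right:
  i=0: run of 'C' x 11 -> '11C'
  i=11: run of 'A' x 5 -> '5A'
  i=16: run of 'E' x 6 -> '6E'
  i=22: run of 'B' x 1 -> '1B'
  i=23: run of 'C' x 13 -> '13C'

RLE = 11C5A6E1B13C


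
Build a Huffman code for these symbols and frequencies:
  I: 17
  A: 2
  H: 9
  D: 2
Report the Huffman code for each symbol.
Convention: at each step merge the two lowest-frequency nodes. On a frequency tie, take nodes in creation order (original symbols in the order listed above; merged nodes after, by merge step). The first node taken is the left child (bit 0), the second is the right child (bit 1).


Huffman tree construction:
Step 1: Merge A(2) + D(2) = 4
Step 2: Merge (A+D)(4) + H(9) = 13
Step 3: Merge ((A+D)+H)(13) + I(17) = 30
Read each symbol's code off the tree from the root (left child = 0, right child = 1).

Codes:
  I: 1 (length 1)
  A: 000 (length 3)
  H: 01 (length 2)
  D: 001 (length 3)
Average code length: 47/30 = 1.5667 bits/symbol


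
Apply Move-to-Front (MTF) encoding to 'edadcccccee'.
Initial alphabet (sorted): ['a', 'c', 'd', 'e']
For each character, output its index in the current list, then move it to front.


MTF encoding:
'e': index 3 in ['a', 'c', 'd', 'e'] -> ['e', 'a', 'c', 'd']
'd': index 3 in ['e', 'a', 'c', 'd'] -> ['d', 'e', 'a', 'c']
'a': index 2 in ['d', 'e', 'a', 'c'] -> ['a', 'd', 'e', 'c']
'd': index 1 in ['a', 'd', 'e', 'c'] -> ['d', 'a', 'e', 'c']
'c': index 3 in ['d', 'a', 'e', 'c'] -> ['c', 'd', 'a', 'e']
'c': index 0 in ['c', 'd', 'a', 'e'] -> ['c', 'd', 'a', 'e']
'c': index 0 in ['c', 'd', 'a', 'e'] -> ['c', 'd', 'a', 'e']
'c': index 0 in ['c', 'd', 'a', 'e'] -> ['c', 'd', 'a', 'e']
'c': index 0 in ['c', 'd', 'a', 'e'] -> ['c', 'd', 'a', 'e']
'e': index 3 in ['c', 'd', 'a', 'e'] -> ['e', 'c', 'd', 'a']
'e': index 0 in ['e', 'c', 'd', 'a'] -> ['e', 'c', 'd', 'a']


Output: [3, 3, 2, 1, 3, 0, 0, 0, 0, 3, 0]


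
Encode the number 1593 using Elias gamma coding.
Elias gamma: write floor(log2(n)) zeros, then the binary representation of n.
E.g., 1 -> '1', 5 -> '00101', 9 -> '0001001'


num_bits = floor(log2(1593)) + 1 = 11
leading_zeros = num_bits - 1 = 10
binary(1593) = 11000111001

Elias gamma(1593) = '0000000000' + '11000111001' = 000000000011000111001 (21 bits)


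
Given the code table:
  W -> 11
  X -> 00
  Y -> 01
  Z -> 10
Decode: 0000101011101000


Decoding:
00 -> X
00 -> X
10 -> Z
10 -> Z
11 -> W
10 -> Z
10 -> Z
00 -> X


Result: XXZZWZZX


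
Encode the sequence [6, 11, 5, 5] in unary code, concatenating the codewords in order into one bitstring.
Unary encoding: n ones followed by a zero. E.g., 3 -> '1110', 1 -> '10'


Encode each number as n ones followed by a terminating 0:
  6 -> 1111110 (7 bits)
  11 -> 111111111110 (12 bits)
  5 -> 111110 (6 bits)
  5 -> 111110 (6 bits)
Total length = 7 + 12 + 6 + 6 = 31 bits.

Unary([6, 11, 5, 5]) = 1111110111111111110111110111110 (31 bits)


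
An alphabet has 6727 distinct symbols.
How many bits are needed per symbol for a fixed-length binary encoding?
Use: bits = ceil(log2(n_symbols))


log2(6727) = 12.7157
Bracket: 2^12 = 4096 < 6727 <= 2^13 = 8192
So ceil(log2(6727)) = 13

bits = ceil(log2(6727)) = ceil(12.7157) = 13 bits


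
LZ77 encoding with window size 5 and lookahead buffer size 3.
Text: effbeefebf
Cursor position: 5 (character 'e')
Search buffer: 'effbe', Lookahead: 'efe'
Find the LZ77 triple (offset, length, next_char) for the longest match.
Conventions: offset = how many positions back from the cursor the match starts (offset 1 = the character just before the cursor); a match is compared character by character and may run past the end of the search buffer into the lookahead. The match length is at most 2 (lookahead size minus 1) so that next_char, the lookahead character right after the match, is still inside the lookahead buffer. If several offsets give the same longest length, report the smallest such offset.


Try each offset into the search buffer:
  offset=1 (pos 4, char 'e'): match length 1
  offset=2 (pos 3, char 'b'): match length 0
  offset=3 (pos 2, char 'f'): match length 0
  offset=4 (pos 1, char 'f'): match length 0
  offset=5 (pos 0, char 'e'): match length 2
Longest match has length 2 at offset 5.
next_char = character at position 5 + 2 = 7 -> 'e'

Best match: offset=5, length=2 (matching 'ef' starting at position 0)
LZ77 triple: (5, 2, 'e')


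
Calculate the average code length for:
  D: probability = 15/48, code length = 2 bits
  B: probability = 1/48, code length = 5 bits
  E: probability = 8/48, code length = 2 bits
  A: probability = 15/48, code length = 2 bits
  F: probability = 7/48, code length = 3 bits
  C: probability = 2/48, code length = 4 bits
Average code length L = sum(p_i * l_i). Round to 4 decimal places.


Weighted contributions p_i * l_i:
  D: (15/48) * 2 = 30/48
  B: (1/48) * 5 = 5/48
  E: (8/48) * 2 = 16/48
  A: (15/48) * 2 = 30/48
  F: (7/48) * 3 = 21/48
  C: (2/48) * 4 = 8/48
Sum = (30 + 5 + 16 + 30 + 21 + 8)/48 = 110/48

L = 110/48 = 2.2917 bits/symbol


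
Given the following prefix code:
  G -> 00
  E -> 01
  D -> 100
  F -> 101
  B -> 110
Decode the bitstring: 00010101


Decoding step by step:
Bits 00 -> G
Bits 01 -> E
Bits 01 -> E
Bits 01 -> E


Decoded message: GEEE


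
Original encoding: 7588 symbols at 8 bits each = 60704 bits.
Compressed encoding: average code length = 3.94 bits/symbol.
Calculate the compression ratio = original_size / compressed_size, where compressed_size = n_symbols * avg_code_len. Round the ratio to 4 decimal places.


original_size = n_symbols * orig_bits = 7588 * 8 = 60704 bits
compressed_size = n_symbols * avg_code_len = 7588 * 3.94 = 29896.72 bits
ratio = original_size / compressed_size = 60704 / 29896.72 = 2.0305

Compression ratio = 2.0305


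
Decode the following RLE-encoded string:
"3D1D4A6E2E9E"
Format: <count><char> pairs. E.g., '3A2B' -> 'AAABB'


Expanding each <count><char> pair:
  3D -> 'DDD'
  1D -> 'D'
  4A -> 'AAAA'
  6E -> 'EEEEEE'
  2E -> 'EE'
  9E -> 'EEEEEEEEE'

Decoded = DDDDAAAAEEEEEEEEEEEEEEEEE


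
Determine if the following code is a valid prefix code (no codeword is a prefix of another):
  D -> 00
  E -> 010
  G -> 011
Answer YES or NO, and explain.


Checking each pair (does one codeword prefix another?):
  D='00' vs E='010': no prefix
  D='00' vs G='011': no prefix
  E='010' vs D='00': no prefix
  E='010' vs G='011': no prefix
  G='011' vs D='00': no prefix
  G='011' vs E='010': no prefix
No violation found over all pairs.

YES -- this is a valid prefix code. No codeword is a prefix of any other codeword.


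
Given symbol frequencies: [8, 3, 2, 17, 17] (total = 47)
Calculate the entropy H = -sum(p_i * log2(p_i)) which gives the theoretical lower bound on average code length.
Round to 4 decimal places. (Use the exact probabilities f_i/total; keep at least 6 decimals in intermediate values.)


Per-symbol terms -p_i * log2(p_i) with p_i = f_i/47:
  p = 8/47 = 0.170213: log2(p) = -2.554589, -p*log2(p) = 0.434824
  p = 3/47 = 0.063830: log2(p) = -3.969626, -p*log2(p) = 0.253380
  p = 2/47 = 0.042553: log2(p) = -4.554589, -p*log2(p) = 0.193812
  p = 17/47 = 0.361702: log2(p) = -1.467126, -p*log2(p) = 0.530663
  p = 17/47 = 0.361702: log2(p) = -1.467126, -p*log2(p) = 0.530663
H = 0.434824 + 0.253380 + 0.193812 + 0.530663 + 0.530663 = 1.943342

H = 1.9433 bits/symbol


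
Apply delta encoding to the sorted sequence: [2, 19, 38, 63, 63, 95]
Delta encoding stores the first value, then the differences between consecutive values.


First value: 2
Deltas:
  19 - 2 = 17
  38 - 19 = 19
  63 - 38 = 25
  63 - 63 = 0
  95 - 63 = 32


Delta encoded: [2, 17, 19, 25, 0, 32]


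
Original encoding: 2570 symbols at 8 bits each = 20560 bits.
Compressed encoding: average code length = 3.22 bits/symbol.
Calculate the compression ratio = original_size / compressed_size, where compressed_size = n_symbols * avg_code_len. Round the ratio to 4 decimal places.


original_size = n_symbols * orig_bits = 2570 * 8 = 20560 bits
compressed_size = n_symbols * avg_code_len = 2570 * 3.22 = 8275.4 bits
ratio = original_size / compressed_size = 20560 / 8275.4 = 2.4845

Compression ratio = 2.4845


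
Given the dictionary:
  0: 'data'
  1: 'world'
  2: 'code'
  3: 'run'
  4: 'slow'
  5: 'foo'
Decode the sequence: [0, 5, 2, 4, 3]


Look up each index in the dictionary:
  0 -> 'data'
  5 -> 'foo'
  2 -> 'code'
  4 -> 'slow'
  3 -> 'run'

Decoded: "data foo code slow run"


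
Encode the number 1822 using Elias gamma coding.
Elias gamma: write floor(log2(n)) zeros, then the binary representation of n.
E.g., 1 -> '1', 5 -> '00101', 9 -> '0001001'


num_bits = floor(log2(1822)) + 1 = 11
leading_zeros = num_bits - 1 = 10
binary(1822) = 11100011110

Elias gamma(1822) = '0000000000' + '11100011110' = 000000000011100011110 (21 bits)


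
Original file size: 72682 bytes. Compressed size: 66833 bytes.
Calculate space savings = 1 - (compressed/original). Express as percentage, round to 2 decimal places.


ratio = compressed/original = 66833/72682 = 0.919526
savings = 1 - ratio = 1 - 0.919526 = 0.080474
as a percentage: 0.080474 * 100 = 8.05%

Space savings = 1 - 66833/72682 = 8.05%


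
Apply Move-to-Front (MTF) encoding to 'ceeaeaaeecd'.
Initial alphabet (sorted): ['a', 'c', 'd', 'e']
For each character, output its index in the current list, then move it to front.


MTF encoding:
'c': index 1 in ['a', 'c', 'd', 'e'] -> ['c', 'a', 'd', 'e']
'e': index 3 in ['c', 'a', 'd', 'e'] -> ['e', 'c', 'a', 'd']
'e': index 0 in ['e', 'c', 'a', 'd'] -> ['e', 'c', 'a', 'd']
'a': index 2 in ['e', 'c', 'a', 'd'] -> ['a', 'e', 'c', 'd']
'e': index 1 in ['a', 'e', 'c', 'd'] -> ['e', 'a', 'c', 'd']
'a': index 1 in ['e', 'a', 'c', 'd'] -> ['a', 'e', 'c', 'd']
'a': index 0 in ['a', 'e', 'c', 'd'] -> ['a', 'e', 'c', 'd']
'e': index 1 in ['a', 'e', 'c', 'd'] -> ['e', 'a', 'c', 'd']
'e': index 0 in ['e', 'a', 'c', 'd'] -> ['e', 'a', 'c', 'd']
'c': index 2 in ['e', 'a', 'c', 'd'] -> ['c', 'e', 'a', 'd']
'd': index 3 in ['c', 'e', 'a', 'd'] -> ['d', 'c', 'e', 'a']


Output: [1, 3, 0, 2, 1, 1, 0, 1, 0, 2, 3]


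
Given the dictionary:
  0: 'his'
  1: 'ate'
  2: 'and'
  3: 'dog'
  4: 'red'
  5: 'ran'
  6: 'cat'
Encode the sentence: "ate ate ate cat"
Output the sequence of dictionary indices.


Look up each word in the dictionary:
  'ate' -> 1
  'ate' -> 1
  'ate' -> 1
  'cat' -> 6

Encoded: [1, 1, 1, 6]


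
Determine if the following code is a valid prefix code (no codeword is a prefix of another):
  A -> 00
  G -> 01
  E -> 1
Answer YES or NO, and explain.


Checking each pair (does one codeword prefix another?):
  A='00' vs G='01': no prefix
  A='00' vs E='1': no prefix
  G='01' vs A='00': no prefix
  G='01' vs E='1': no prefix
  E='1' vs A='00': no prefix
  E='1' vs G='01': no prefix
No violation found over all pairs.

YES -- this is a valid prefix code. No codeword is a prefix of any other codeword.


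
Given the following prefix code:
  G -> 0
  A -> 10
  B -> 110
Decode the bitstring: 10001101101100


Decoding step by step:
Bits 10 -> A
Bits 0 -> G
Bits 0 -> G
Bits 110 -> B
Bits 110 -> B
Bits 110 -> B
Bits 0 -> G


Decoded message: AGGBBBG


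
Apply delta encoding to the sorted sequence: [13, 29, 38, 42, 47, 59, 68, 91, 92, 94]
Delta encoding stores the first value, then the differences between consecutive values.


First value: 13
Deltas:
  29 - 13 = 16
  38 - 29 = 9
  42 - 38 = 4
  47 - 42 = 5
  59 - 47 = 12
  68 - 59 = 9
  91 - 68 = 23
  92 - 91 = 1
  94 - 92 = 2


Delta encoded: [13, 16, 9, 4, 5, 12, 9, 23, 1, 2]


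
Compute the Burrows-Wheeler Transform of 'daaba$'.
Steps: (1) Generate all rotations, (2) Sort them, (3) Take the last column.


Rotations (sorted):
  0: $daaba -> last char: a
  1: a$daab -> last char: b
  2: aaba$d -> last char: d
  3: aba$da -> last char: a
  4: ba$daa -> last char: a
  5: daaba$ -> last char: $


BWT = abdaa$


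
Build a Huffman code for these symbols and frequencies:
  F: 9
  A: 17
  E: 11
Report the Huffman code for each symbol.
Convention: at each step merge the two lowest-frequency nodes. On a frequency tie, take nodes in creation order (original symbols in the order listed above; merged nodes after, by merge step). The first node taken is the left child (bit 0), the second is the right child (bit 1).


Huffman tree construction:
Step 1: Merge F(9) + E(11) = 20
Step 2: Merge A(17) + (F+E)(20) = 37
Read each symbol's code off the tree from the root (left child = 0, right child = 1).

Codes:
  F: 10 (length 2)
  A: 0 (length 1)
  E: 11 (length 2)
Average code length: 57/37 = 1.5405 bits/symbol


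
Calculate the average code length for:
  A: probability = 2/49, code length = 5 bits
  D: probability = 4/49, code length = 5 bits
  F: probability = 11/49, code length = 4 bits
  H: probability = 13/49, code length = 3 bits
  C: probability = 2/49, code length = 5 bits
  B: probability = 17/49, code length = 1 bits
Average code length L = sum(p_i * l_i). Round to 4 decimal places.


Weighted contributions p_i * l_i:
  A: (2/49) * 5 = 10/49
  D: (4/49) * 5 = 20/49
  F: (11/49) * 4 = 44/49
  H: (13/49) * 3 = 39/49
  C: (2/49) * 5 = 10/49
  B: (17/49) * 1 = 17/49
Sum = (10 + 20 + 44 + 39 + 10 + 17)/49 = 140/49

L = 140/49 = 2.8571 bits/symbol


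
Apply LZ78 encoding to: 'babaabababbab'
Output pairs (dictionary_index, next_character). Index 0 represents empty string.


LZ78 encoding steps:
Dictionary: {0: ''}
Step 1: w='' (idx 0), next='b' -> output (0, 'b'), add 'b' as idx 1
Step 2: w='' (idx 0), next='a' -> output (0, 'a'), add 'a' as idx 2
Step 3: w='b' (idx 1), next='a' -> output (1, 'a'), add 'ba' as idx 3
Step 4: w='a' (idx 2), next='b' -> output (2, 'b'), add 'ab' as idx 4
Step 5: w='ab' (idx 4), next='a' -> output (4, 'a'), add 'aba' as idx 5
Step 6: w='b' (idx 1), next='b' -> output (1, 'b'), add 'bb' as idx 6
Step 7: w='ab' (idx 4), end of input -> output (4, '')


Encoded: [(0, 'b'), (0, 'a'), (1, 'a'), (2, 'b'), (4, 'a'), (1, 'b'), (4, '')]


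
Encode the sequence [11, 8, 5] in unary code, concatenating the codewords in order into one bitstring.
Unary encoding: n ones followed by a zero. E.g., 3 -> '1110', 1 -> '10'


Encode each number as n ones followed by a terminating 0:
  11 -> 111111111110 (12 bits)
  8 -> 111111110 (9 bits)
  5 -> 111110 (6 bits)
Total length = 12 + 9 + 6 = 27 bits.

Unary([11, 8, 5]) = 111111111110111111110111110 (27 bits)


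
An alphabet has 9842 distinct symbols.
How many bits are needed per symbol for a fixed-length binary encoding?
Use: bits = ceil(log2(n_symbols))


log2(9842) = 13.2647
Bracket: 2^13 = 8192 < 9842 <= 2^14 = 16384
So ceil(log2(9842)) = 14

bits = ceil(log2(9842)) = ceil(13.2647) = 14 bits


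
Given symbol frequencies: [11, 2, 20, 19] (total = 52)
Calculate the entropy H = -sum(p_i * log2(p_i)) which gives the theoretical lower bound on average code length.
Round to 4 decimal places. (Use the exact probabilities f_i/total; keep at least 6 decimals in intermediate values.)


Per-symbol terms -p_i * log2(p_i) with p_i = f_i/52:
  p = 11/52 = 0.211538: log2(p) = -2.241008, -p*log2(p) = 0.474059
  p = 2/52 = 0.038462: log2(p) = -4.700440, -p*log2(p) = 0.180786
  p = 20/52 = 0.384615: log2(p) = -1.378512, -p*log2(p) = 0.530197
  p = 19/52 = 0.365385: log2(p) = -1.452512, -p*log2(p) = 0.530726
H = 0.474059 + 0.180786 + 0.530197 + 0.530726 = 1.715768

H = 1.7158 bits/symbol


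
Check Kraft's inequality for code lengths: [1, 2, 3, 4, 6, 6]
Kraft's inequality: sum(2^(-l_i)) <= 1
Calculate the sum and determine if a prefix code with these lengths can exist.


Sum = 2^(-1) + 2^(-2) + 2^(-3) + 2^(-4) + 2^(-6) + 2^(-6)
    = 0.5 + 0.25 + 0.125 + 0.0625 + 0.015625 + 0.015625
    = 62/64 = 0.96875
Since 0.96875 <= 1, Kraft's inequality IS satisfied.
A prefix code with these lengths CAN exist.

Kraft sum = 0.96875. Satisfied.


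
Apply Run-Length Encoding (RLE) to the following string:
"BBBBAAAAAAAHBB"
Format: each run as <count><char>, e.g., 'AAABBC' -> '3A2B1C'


Scanning runs left to right:
  i=0: run of 'B' x 4 -> '4B'
  i=4: run of 'A' x 7 -> '7A'
  i=11: run of 'H' x 1 -> '1H'
  i=12: run of 'B' x 2 -> '2B'

RLE = 4B7A1H2B


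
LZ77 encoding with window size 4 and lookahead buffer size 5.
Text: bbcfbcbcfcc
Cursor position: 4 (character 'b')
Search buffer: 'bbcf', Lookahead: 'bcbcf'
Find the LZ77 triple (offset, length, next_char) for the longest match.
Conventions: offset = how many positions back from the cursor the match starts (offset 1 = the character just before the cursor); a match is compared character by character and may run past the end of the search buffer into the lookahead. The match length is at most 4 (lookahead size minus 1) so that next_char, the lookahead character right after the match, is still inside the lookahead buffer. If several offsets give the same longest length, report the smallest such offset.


Try each offset into the search buffer:
  offset=1 (pos 3, char 'f'): match length 0
  offset=2 (pos 2, char 'c'): match length 0
  offset=3 (pos 1, char 'b'): match length 2
  offset=4 (pos 0, char 'b'): match length 1
Longest match has length 2 at offset 3.
next_char = character at position 4 + 2 = 6 -> 'b'

Best match: offset=3, length=2 (matching 'bc' starting at position 1)
LZ77 triple: (3, 2, 'b')


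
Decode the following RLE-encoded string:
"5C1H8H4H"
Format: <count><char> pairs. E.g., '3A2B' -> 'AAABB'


Expanding each <count><char> pair:
  5C -> 'CCCCC'
  1H -> 'H'
  8H -> 'HHHHHHHH'
  4H -> 'HHHH'

Decoded = CCCCCHHHHHHHHHHHHH


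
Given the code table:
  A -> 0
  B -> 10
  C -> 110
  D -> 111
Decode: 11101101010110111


Decoding:
111 -> D
0 -> A
110 -> C
10 -> B
10 -> B
110 -> C
111 -> D


Result: DACBBCD


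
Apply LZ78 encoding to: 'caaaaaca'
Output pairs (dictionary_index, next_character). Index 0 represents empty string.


LZ78 encoding steps:
Dictionary: {0: ''}
Step 1: w='' (idx 0), next='c' -> output (0, 'c'), add 'c' as idx 1
Step 2: w='' (idx 0), next='a' -> output (0, 'a'), add 'a' as idx 2
Step 3: w='a' (idx 2), next='a' -> output (2, 'a'), add 'aa' as idx 3
Step 4: w='aa' (idx 3), next='c' -> output (3, 'c'), add 'aac' as idx 4
Step 5: w='a' (idx 2), end of input -> output (2, '')


Encoded: [(0, 'c'), (0, 'a'), (2, 'a'), (3, 'c'), (2, '')]


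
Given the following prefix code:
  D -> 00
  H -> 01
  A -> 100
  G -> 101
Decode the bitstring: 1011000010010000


Decoding step by step:
Bits 101 -> G
Bits 100 -> A
Bits 00 -> D
Bits 100 -> A
Bits 100 -> A
Bits 00 -> D


Decoded message: GADAAD


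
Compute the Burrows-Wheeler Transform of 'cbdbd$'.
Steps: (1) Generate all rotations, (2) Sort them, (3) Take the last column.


Rotations (sorted):
  0: $cbdbd -> last char: d
  1: bd$cbd -> last char: d
  2: bdbd$c -> last char: c
  3: cbdbd$ -> last char: $
  4: d$cbdb -> last char: b
  5: dbd$cb -> last char: b


BWT = ddc$bb


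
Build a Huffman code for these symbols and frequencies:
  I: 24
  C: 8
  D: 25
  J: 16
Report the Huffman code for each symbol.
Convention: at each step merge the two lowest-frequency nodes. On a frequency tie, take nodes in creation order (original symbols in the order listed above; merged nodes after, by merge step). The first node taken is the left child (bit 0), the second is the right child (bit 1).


Huffman tree construction:
Step 1: Merge C(8) + J(16) = 24
Step 2: Merge I(24) + (C+J)(24) = 48
Step 3: Merge D(25) + (I+(C+J))(48) = 73
Read each symbol's code off the tree from the root (left child = 0, right child = 1).

Codes:
  I: 10 (length 2)
  C: 110 (length 3)
  D: 0 (length 1)
  J: 111 (length 3)
Average code length: 145/73 = 1.9863 bits/symbol


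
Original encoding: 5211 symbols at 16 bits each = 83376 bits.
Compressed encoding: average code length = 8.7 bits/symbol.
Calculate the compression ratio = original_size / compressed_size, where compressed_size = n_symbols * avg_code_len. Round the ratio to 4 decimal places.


original_size = n_symbols * orig_bits = 5211 * 16 = 83376 bits
compressed_size = n_symbols * avg_code_len = 5211 * 8.7 = 45335.7 bits
ratio = original_size / compressed_size = 83376 / 45335.7 = 1.8391

Compression ratio = 1.8391


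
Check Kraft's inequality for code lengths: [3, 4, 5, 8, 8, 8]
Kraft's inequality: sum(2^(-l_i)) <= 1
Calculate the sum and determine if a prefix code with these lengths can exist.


Sum = 2^(-3) + 2^(-4) + 2^(-5) + 2^(-8) + 2^(-8) + 2^(-8)
    = 0.125 + 0.0625 + 0.03125 + 0.00390625 + 0.00390625 + 0.00390625
    = 59/256 = 0.23046875
Since 0.23046875 <= 1, Kraft's inequality IS satisfied.
A prefix code with these lengths CAN exist.

Kraft sum = 0.23046875. Satisfied.


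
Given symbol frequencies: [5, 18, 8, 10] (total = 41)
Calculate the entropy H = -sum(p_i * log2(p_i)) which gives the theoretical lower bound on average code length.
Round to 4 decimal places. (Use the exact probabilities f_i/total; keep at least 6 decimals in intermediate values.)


Per-symbol terms -p_i * log2(p_i) with p_i = f_i/41:
  p = 5/41 = 0.121951: log2(p) = -3.035624, -p*log2(p) = 0.370198
  p = 18/41 = 0.439024: log2(p) = -1.187627, -p*log2(p) = 0.521397
  p = 8/41 = 0.195122: log2(p) = -2.357552, -p*log2(p) = 0.460010
  p = 10/41 = 0.243902: log2(p) = -2.035624, -p*log2(p) = 0.496494
H = 0.370198 + 0.521397 + 0.460010 + 0.496494 = 1.848099

H = 1.8481 bits/symbol


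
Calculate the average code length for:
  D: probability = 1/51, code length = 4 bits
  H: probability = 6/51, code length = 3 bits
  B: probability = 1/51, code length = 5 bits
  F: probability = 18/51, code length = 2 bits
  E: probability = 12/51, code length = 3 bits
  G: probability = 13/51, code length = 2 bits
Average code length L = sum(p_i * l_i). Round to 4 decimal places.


Weighted contributions p_i * l_i:
  D: (1/51) * 4 = 4/51
  H: (6/51) * 3 = 18/51
  B: (1/51) * 5 = 5/51
  F: (18/51) * 2 = 36/51
  E: (12/51) * 3 = 36/51
  G: (13/51) * 2 = 26/51
Sum = (4 + 18 + 5 + 36 + 36 + 26)/51 = 125/51

L = 125/51 = 2.4510 bits/symbol


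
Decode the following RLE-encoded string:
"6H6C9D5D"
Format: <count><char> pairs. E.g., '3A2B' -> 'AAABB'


Expanding each <count><char> pair:
  6H -> 'HHHHHH'
  6C -> 'CCCCCC'
  9D -> 'DDDDDDDDD'
  5D -> 'DDDDD'

Decoded = HHHHHHCCCCCCDDDDDDDDDDDDDD


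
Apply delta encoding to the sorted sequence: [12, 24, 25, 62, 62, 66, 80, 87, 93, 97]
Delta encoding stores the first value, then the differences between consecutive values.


First value: 12
Deltas:
  24 - 12 = 12
  25 - 24 = 1
  62 - 25 = 37
  62 - 62 = 0
  66 - 62 = 4
  80 - 66 = 14
  87 - 80 = 7
  93 - 87 = 6
  97 - 93 = 4


Delta encoded: [12, 12, 1, 37, 0, 4, 14, 7, 6, 4]


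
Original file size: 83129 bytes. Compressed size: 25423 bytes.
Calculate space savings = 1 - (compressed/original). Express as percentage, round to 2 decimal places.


ratio = compressed/original = 25423/83129 = 0.305826
savings = 1 - ratio = 1 - 0.305826 = 0.694174
as a percentage: 0.694174 * 100 = 69.42%

Space savings = 1 - 25423/83129 = 69.42%


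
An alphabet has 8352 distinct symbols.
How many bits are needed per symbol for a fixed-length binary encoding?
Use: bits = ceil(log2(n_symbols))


log2(8352) = 13.0279
Bracket: 2^13 = 8192 < 8352 <= 2^14 = 16384
So ceil(log2(8352)) = 14

bits = ceil(log2(8352)) = ceil(13.0279) = 14 bits


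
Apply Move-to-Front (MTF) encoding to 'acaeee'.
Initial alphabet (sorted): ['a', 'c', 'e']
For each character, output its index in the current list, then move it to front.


MTF encoding:
'a': index 0 in ['a', 'c', 'e'] -> ['a', 'c', 'e']
'c': index 1 in ['a', 'c', 'e'] -> ['c', 'a', 'e']
'a': index 1 in ['c', 'a', 'e'] -> ['a', 'c', 'e']
'e': index 2 in ['a', 'c', 'e'] -> ['e', 'a', 'c']
'e': index 0 in ['e', 'a', 'c'] -> ['e', 'a', 'c']
'e': index 0 in ['e', 'a', 'c'] -> ['e', 'a', 'c']


Output: [0, 1, 1, 2, 0, 0]


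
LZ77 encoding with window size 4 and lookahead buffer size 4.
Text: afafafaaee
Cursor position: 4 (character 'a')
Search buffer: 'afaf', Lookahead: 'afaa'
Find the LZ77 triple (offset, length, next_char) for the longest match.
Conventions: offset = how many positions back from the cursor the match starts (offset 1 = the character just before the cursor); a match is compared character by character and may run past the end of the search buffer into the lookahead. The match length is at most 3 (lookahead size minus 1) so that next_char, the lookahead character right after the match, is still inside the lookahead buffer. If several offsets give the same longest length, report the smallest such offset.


Try each offset into the search buffer:
  offset=1 (pos 3, char 'f'): match length 0
  offset=2 (pos 2, char 'a'): match length 3
  offset=3 (pos 1, char 'f'): match length 0
  offset=4 (pos 0, char 'a'): match length 3
Longest match has length 3, found at offsets 2, 4; take the smallest, offset 2.
next_char = character at position 4 + 3 = 7 -> 'a'

Best match: offset=2, length=3 (matching 'afa' starting at position 2)
LZ77 triple: (2, 3, 'a')


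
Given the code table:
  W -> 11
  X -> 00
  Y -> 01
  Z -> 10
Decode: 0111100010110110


Decoding:
01 -> Y
11 -> W
10 -> Z
00 -> X
10 -> Z
11 -> W
01 -> Y
10 -> Z


Result: YWZXZWYZ


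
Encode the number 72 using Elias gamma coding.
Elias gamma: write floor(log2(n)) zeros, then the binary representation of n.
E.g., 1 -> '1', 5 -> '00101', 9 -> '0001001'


num_bits = floor(log2(72)) + 1 = 7
leading_zeros = num_bits - 1 = 6
binary(72) = 1001000

Elias gamma(72) = '000000' + '1001000' = 0000001001000 (13 bits)


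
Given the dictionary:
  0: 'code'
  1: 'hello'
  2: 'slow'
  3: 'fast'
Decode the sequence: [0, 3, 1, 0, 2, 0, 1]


Look up each index in the dictionary:
  0 -> 'code'
  3 -> 'fast'
  1 -> 'hello'
  0 -> 'code'
  2 -> 'slow'
  0 -> 'code'
  1 -> 'hello'

Decoded: "code fast hello code slow code hello"


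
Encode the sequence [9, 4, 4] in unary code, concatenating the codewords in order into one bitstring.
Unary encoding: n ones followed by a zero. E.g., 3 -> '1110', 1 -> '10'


Encode each number as n ones followed by a terminating 0:
  9 -> 1111111110 (10 bits)
  4 -> 11110 (5 bits)
  4 -> 11110 (5 bits)
Total length = 10 + 5 + 5 = 20 bits.

Unary([9, 4, 4]) = 11111111101111011110 (20 bits)


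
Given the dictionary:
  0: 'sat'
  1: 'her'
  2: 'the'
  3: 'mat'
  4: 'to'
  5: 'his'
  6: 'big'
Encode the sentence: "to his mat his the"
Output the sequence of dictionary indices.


Look up each word in the dictionary:
  'to' -> 4
  'his' -> 5
  'mat' -> 3
  'his' -> 5
  'the' -> 2

Encoded: [4, 5, 3, 5, 2]


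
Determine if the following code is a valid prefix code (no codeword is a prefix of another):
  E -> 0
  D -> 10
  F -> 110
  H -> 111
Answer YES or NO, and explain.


Checking each pair (does one codeword prefix another?):
  E='0' vs D='10': no prefix
  E='0' vs F='110': no prefix
  E='0' vs H='111': no prefix
  D='10' vs E='0': no prefix
  D='10' vs F='110': no prefix
  D='10' vs H='111': no prefix
  F='110' vs E='0': no prefix
  F='110' vs D='10': no prefix
  F='110' vs H='111': no prefix
  H='111' vs E='0': no prefix
  H='111' vs D='10': no prefix
  H='111' vs F='110': no prefix
No violation found over all pairs.

YES -- this is a valid prefix code. No codeword is a prefix of any other codeword.


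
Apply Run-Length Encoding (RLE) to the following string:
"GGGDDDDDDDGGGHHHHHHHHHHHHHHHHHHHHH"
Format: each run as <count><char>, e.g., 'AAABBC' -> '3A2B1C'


Scanning runs left to right:
  i=0: run of 'G' x 3 -> '3G'
  i=3: run of 'D' x 7 -> '7D'
  i=10: run of 'G' x 3 -> '3G'
  i=13: run of 'H' x 21 -> '21H'

RLE = 3G7D3G21H


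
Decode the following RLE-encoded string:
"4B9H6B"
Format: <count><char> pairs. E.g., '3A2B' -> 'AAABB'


Expanding each <count><char> pair:
  4B -> 'BBBB'
  9H -> 'HHHHHHHHH'
  6B -> 'BBBBBB'

Decoded = BBBBHHHHHHHHHBBBBBB


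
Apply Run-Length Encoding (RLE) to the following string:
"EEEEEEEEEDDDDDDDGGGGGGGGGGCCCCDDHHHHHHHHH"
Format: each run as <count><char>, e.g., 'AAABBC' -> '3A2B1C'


Scanning runs left to right:
  i=0: run of 'E' x 9 -> '9E'
  i=9: run of 'D' x 7 -> '7D'
  i=16: run of 'G' x 10 -> '10G'
  i=26: run of 'C' x 4 -> '4C'
  i=30: run of 'D' x 2 -> '2D'
  i=32: run of 'H' x 9 -> '9H'

RLE = 9E7D10G4C2D9H


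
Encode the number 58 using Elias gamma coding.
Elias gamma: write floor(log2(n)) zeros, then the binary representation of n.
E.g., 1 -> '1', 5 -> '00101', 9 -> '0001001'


num_bits = floor(log2(58)) + 1 = 6
leading_zeros = num_bits - 1 = 5
binary(58) = 111010

Elias gamma(58) = '00000' + '111010' = 00000111010 (11 bits)


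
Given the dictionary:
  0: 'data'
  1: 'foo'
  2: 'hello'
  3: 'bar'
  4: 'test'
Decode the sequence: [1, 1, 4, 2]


Look up each index in the dictionary:
  1 -> 'foo'
  1 -> 'foo'
  4 -> 'test'
  2 -> 'hello'

Decoded: "foo foo test hello"


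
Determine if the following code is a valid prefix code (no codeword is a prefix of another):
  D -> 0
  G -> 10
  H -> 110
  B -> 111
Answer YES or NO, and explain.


Checking each pair (does one codeword prefix another?):
  D='0' vs G='10': no prefix
  D='0' vs H='110': no prefix
  D='0' vs B='111': no prefix
  G='10' vs D='0': no prefix
  G='10' vs H='110': no prefix
  G='10' vs B='111': no prefix
  H='110' vs D='0': no prefix
  H='110' vs G='10': no prefix
  H='110' vs B='111': no prefix
  B='111' vs D='0': no prefix
  B='111' vs G='10': no prefix
  B='111' vs H='110': no prefix
No violation found over all pairs.

YES -- this is a valid prefix code. No codeword is a prefix of any other codeword.


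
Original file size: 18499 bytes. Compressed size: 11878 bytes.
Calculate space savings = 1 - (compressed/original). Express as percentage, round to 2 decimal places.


ratio = compressed/original = 11878/18499 = 0.642089
savings = 1 - ratio = 1 - 0.642089 = 0.357911
as a percentage: 0.357911 * 100 = 35.79%

Space savings = 1 - 11878/18499 = 35.79%


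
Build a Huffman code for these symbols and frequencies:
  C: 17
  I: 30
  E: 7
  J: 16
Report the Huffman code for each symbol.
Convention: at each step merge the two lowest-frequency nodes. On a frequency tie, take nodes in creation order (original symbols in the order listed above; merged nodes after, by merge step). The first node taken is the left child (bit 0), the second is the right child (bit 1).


Huffman tree construction:
Step 1: Merge E(7) + J(16) = 23
Step 2: Merge C(17) + (E+J)(23) = 40
Step 3: Merge I(30) + (C+(E+J))(40) = 70
Read each symbol's code off the tree from the root (left child = 0, right child = 1).

Codes:
  C: 10 (length 2)
  I: 0 (length 1)
  E: 110 (length 3)
  J: 111 (length 3)
Average code length: 133/70 = 1.9000 bits/symbol


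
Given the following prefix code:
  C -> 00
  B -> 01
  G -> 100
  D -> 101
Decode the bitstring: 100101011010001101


Decoding step by step:
Bits 100 -> G
Bits 101 -> D
Bits 01 -> B
Bits 101 -> D
Bits 00 -> C
Bits 01 -> B
Bits 101 -> D


Decoded message: GDBDCBD


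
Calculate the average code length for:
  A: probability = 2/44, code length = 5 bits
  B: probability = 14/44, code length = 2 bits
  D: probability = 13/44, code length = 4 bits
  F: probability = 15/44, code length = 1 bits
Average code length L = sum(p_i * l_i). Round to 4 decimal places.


Weighted contributions p_i * l_i:
  A: (2/44) * 5 = 10/44
  B: (14/44) * 2 = 28/44
  D: (13/44) * 4 = 52/44
  F: (15/44) * 1 = 15/44
Sum = (10 + 28 + 52 + 15)/44 = 105/44

L = 105/44 = 2.3864 bits/symbol


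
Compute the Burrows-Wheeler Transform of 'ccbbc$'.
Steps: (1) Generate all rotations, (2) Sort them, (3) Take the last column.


Rotations (sorted):
  0: $ccbbc -> last char: c
  1: bbc$cc -> last char: c
  2: bc$ccb -> last char: b
  3: c$ccbb -> last char: b
  4: cbbc$c -> last char: c
  5: ccbbc$ -> last char: $


BWT = ccbbc$


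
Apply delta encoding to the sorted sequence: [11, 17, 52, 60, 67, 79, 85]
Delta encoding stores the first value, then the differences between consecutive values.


First value: 11
Deltas:
  17 - 11 = 6
  52 - 17 = 35
  60 - 52 = 8
  67 - 60 = 7
  79 - 67 = 12
  85 - 79 = 6


Delta encoded: [11, 6, 35, 8, 7, 12, 6]


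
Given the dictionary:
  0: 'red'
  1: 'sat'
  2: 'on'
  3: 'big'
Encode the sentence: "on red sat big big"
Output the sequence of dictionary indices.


Look up each word in the dictionary:
  'on' -> 2
  'red' -> 0
  'sat' -> 1
  'big' -> 3
  'big' -> 3

Encoded: [2, 0, 1, 3, 3]


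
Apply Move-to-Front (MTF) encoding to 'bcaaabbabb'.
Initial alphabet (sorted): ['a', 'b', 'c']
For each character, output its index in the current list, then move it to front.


MTF encoding:
'b': index 1 in ['a', 'b', 'c'] -> ['b', 'a', 'c']
'c': index 2 in ['b', 'a', 'c'] -> ['c', 'b', 'a']
'a': index 2 in ['c', 'b', 'a'] -> ['a', 'c', 'b']
'a': index 0 in ['a', 'c', 'b'] -> ['a', 'c', 'b']
'a': index 0 in ['a', 'c', 'b'] -> ['a', 'c', 'b']
'b': index 2 in ['a', 'c', 'b'] -> ['b', 'a', 'c']
'b': index 0 in ['b', 'a', 'c'] -> ['b', 'a', 'c']
'a': index 1 in ['b', 'a', 'c'] -> ['a', 'b', 'c']
'b': index 1 in ['a', 'b', 'c'] -> ['b', 'a', 'c']
'b': index 0 in ['b', 'a', 'c'] -> ['b', 'a', 'c']


Output: [1, 2, 2, 0, 0, 2, 0, 1, 1, 0]


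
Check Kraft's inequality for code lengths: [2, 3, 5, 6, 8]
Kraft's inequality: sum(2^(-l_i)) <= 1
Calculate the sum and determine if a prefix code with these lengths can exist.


Sum = 2^(-2) + 2^(-3) + 2^(-5) + 2^(-6) + 2^(-8)
    = 0.25 + 0.125 + 0.03125 + 0.015625 + 0.00390625
    = 109/256 = 0.42578125
Since 0.42578125 <= 1, Kraft's inequality IS satisfied.
A prefix code with these lengths CAN exist.

Kraft sum = 0.42578125. Satisfied.


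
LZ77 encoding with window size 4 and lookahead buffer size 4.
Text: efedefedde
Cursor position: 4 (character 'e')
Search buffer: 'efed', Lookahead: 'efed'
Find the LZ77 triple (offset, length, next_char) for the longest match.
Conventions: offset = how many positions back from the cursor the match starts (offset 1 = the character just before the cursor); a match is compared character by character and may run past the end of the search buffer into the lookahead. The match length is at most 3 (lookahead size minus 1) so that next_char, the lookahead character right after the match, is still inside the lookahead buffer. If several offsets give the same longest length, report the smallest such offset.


Try each offset into the search buffer:
  offset=1 (pos 3, char 'd'): match length 0
  offset=2 (pos 2, char 'e'): match length 1
  offset=3 (pos 1, char 'f'): match length 0
  offset=4 (pos 0, char 'e'): match length 3
Longest match has length 3 at offset 4.
next_char = character at position 4 + 3 = 7 -> 'd'

Best match: offset=4, length=3 (matching 'efe' starting at position 0)
LZ77 triple: (4, 3, 'd')


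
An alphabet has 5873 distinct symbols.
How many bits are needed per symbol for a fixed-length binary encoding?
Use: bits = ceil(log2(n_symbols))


log2(5873) = 12.5199
Bracket: 2^12 = 4096 < 5873 <= 2^13 = 8192
So ceil(log2(5873)) = 13

bits = ceil(log2(5873)) = ceil(12.5199) = 13 bits


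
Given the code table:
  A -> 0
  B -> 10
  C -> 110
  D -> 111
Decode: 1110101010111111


Decoding:
111 -> D
0 -> A
10 -> B
10 -> B
10 -> B
111 -> D
111 -> D


Result: DABBBDD


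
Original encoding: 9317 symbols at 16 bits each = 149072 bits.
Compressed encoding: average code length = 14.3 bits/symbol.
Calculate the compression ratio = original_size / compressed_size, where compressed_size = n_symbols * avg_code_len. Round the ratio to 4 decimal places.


original_size = n_symbols * orig_bits = 9317 * 16 = 149072 bits
compressed_size = n_symbols * avg_code_len = 9317 * 14.3 = 133233.1 bits
ratio = original_size / compressed_size = 149072 / 133233.1 = 1.1189

Compression ratio = 1.1189


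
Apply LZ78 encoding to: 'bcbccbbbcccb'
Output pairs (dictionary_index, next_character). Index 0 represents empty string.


LZ78 encoding steps:
Dictionary: {0: ''}
Step 1: w='' (idx 0), next='b' -> output (0, 'b'), add 'b' as idx 1
Step 2: w='' (idx 0), next='c' -> output (0, 'c'), add 'c' as idx 2
Step 3: w='b' (idx 1), next='c' -> output (1, 'c'), add 'bc' as idx 3
Step 4: w='c' (idx 2), next='b' -> output (2, 'b'), add 'cb' as idx 4
Step 5: w='b' (idx 1), next='b' -> output (1, 'b'), add 'bb' as idx 5
Step 6: w='c' (idx 2), next='c' -> output (2, 'c'), add 'cc' as idx 6
Step 7: w='cb' (idx 4), end of input -> output (4, '')


Encoded: [(0, 'b'), (0, 'c'), (1, 'c'), (2, 'b'), (1, 'b'), (2, 'c'), (4, '')]


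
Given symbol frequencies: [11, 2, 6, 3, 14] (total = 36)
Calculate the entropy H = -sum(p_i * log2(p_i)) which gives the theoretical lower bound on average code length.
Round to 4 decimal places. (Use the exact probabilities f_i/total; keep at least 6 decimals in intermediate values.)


Per-symbol terms -p_i * log2(p_i) with p_i = f_i/36:
  p = 11/36 = 0.305556: log2(p) = -1.710493, -p*log2(p) = 0.522651
  p = 2/36 = 0.055556: log2(p) = -4.169925, -p*log2(p) = 0.231663
  p = 6/36 = 0.166667: log2(p) = -2.584963, -p*log2(p) = 0.430827
  p = 3/36 = 0.083333: log2(p) = -3.584963, -p*log2(p) = 0.298747
  p = 14/36 = 0.388889: log2(p) = -1.362570, -p*log2(p) = 0.529888
H = 0.522651 + 0.231663 + 0.430827 + 0.298747 + 0.529888 = 2.013776

H = 2.0138 bits/symbol


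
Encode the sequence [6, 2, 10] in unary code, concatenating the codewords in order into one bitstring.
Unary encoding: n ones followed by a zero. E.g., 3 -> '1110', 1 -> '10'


Encode each number as n ones followed by a terminating 0:
  6 -> 1111110 (7 bits)
  2 -> 110 (3 bits)
  10 -> 11111111110 (11 bits)
Total length = 7 + 3 + 11 = 21 bits.

Unary([6, 2, 10]) = 111111011011111111110 (21 bits)


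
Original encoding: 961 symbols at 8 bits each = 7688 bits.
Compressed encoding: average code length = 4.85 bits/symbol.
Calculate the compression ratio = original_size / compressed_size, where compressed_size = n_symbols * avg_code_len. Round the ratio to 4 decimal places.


original_size = n_symbols * orig_bits = 961 * 8 = 7688 bits
compressed_size = n_symbols * avg_code_len = 961 * 4.85 = 4660.85 bits
ratio = original_size / compressed_size = 7688 / 4660.85 = 1.6495

Compression ratio = 1.6495


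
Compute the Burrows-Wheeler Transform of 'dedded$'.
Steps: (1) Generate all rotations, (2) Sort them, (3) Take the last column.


Rotations (sorted):
  0: $dedded -> last char: d
  1: d$dedde -> last char: e
  2: dded$de -> last char: e
  3: ded$ded -> last char: d
  4: dedded$ -> last char: $
  5: ed$dedd -> last char: d
  6: edded$d -> last char: d


BWT = deed$dd


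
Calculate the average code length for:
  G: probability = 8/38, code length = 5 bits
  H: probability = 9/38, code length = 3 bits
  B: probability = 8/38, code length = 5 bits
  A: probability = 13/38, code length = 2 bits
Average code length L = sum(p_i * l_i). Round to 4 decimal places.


Weighted contributions p_i * l_i:
  G: (8/38) * 5 = 40/38
  H: (9/38) * 3 = 27/38
  B: (8/38) * 5 = 40/38
  A: (13/38) * 2 = 26/38
Sum = (40 + 27 + 40 + 26)/38 = 133/38

L = 133/38 = 3.5000 bits/symbol


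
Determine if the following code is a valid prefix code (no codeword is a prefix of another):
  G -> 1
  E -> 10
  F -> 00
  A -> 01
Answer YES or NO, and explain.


Checking each pair (does one codeword prefix another?):
  G='1' vs E='10': prefix -- VIOLATION

NO -- this is NOT a valid prefix code. G (1) is a prefix of E (10).


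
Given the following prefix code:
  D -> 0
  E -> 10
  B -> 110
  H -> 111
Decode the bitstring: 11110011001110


Decoding step by step:
Bits 111 -> H
Bits 10 -> E
Bits 0 -> D
Bits 110 -> B
Bits 0 -> D
Bits 111 -> H
Bits 0 -> D


Decoded message: HEDBDHD


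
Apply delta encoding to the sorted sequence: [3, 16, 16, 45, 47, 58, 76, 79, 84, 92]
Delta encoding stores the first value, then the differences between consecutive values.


First value: 3
Deltas:
  16 - 3 = 13
  16 - 16 = 0
  45 - 16 = 29
  47 - 45 = 2
  58 - 47 = 11
  76 - 58 = 18
  79 - 76 = 3
  84 - 79 = 5
  92 - 84 = 8


Delta encoded: [3, 13, 0, 29, 2, 11, 18, 3, 5, 8]
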